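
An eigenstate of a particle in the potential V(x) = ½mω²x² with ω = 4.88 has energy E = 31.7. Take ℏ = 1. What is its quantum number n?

n = 6

Invert E_n = (n + ½)ℏω: n = E/ℏω − ½ = 5.996, so n = 6.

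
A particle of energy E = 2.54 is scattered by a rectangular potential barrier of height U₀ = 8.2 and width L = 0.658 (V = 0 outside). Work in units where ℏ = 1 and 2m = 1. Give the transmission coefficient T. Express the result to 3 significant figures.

T = 0.140

Since E < U₀ the interior solution is evanescent with decay constant κ = √(2m(U₀ − E))/ℏ = 2.379.
κL = 1.565, sinh(κL) = 2.288.
The exact tunnelling result is T⁻¹ = 1 + U₀² sinh²(κL) / [4E(U₀ − E)] = 7.120, so T = 0.140.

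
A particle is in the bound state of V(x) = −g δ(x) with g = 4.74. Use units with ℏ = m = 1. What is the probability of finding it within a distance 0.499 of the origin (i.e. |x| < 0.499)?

P = 0.991

The normalised bound state is ψ = √κ e^{−κ|x|} with κ = mg/ℏ² = 4.740.
P(|x| < d) = ∫_{−d}^{d} κ e^{−2κ|x|} dx = 1 − e^{−2κd} = 1 − e^{−4.731} = 0.9912.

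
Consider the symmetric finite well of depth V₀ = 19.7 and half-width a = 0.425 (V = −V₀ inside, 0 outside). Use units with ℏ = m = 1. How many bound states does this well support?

N = 2

Define the well-strength parameter z₀ = (a/ℏ)√(2mV₀) = 0.425 × √(2·1·19.7) = 2.668.
The even/odd transcendental equations gain one root per π/2 in z₀, giving N = 1 + ⌊2z₀/π⌋ = 1 + ⌊1.698⌋ = 2.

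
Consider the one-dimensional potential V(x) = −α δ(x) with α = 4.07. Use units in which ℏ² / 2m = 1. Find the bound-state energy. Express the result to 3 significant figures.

E = -4.14

The bound state is ψ(x) = √κ e^{−κ|x|}. The derivative jump ψ'(0⁺) − ψ'(0⁻) = −(2mα/ℏ²)ψ(0) fixes κ = mα/ℏ² = 2.035.
Then E = −ℏ²κ²/(2m) = −mα²/(2ℏ²) = -4.141.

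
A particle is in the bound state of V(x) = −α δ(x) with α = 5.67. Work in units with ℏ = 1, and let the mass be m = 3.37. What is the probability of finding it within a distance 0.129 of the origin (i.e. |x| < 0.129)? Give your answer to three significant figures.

The normalised bound state is ψ = √κ e^{−κ|x|} with κ = mα/ℏ² = 19.11.
P(|x| < d) = ∫_{−d}^{d} κ e^{−2κ|x|} dx = 1 − e^{−2κd} = 1 − e^{−4.930} = 0.9928.

P = 0.993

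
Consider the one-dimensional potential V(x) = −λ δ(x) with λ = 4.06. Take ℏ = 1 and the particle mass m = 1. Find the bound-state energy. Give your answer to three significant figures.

E = -8.24

The bound state is ψ(x) = √κ e^{−κ|x|}. The derivative jump ψ'(0⁺) − ψ'(0⁻) = −(2mλ/ℏ²)ψ(0) fixes κ = mλ/ℏ² = 4.060.
Then E = −ℏ²κ²/(2m) = −mλ²/(2ℏ²) = -8.242.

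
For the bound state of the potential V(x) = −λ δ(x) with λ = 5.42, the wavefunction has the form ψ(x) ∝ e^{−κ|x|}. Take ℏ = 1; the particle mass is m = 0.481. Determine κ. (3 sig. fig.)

Integrating the TISE across x = 0 gives the cusp condition ψ'(0⁺) − ψ'(0⁻) = −(2mλ/ℏ²)ψ(0).
With ψ ∝ e^{−κ|x|} this yields −2κ = −2mλ/ℏ², so κ = mλ/ℏ² = 2.607.

κ = 2.61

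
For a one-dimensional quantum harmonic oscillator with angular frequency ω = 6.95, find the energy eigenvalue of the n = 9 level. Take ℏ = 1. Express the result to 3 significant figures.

E = 66.0

The oscillator eigenvalues are E_n = ℏω(n + ½), so E_9 = 6.95 × 9.5 = 66.03.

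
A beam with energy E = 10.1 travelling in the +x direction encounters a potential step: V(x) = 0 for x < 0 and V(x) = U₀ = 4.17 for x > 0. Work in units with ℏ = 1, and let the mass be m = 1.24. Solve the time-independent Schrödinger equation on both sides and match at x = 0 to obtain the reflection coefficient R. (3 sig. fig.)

R = 0.0175

The wavenumbers are k₁ = √(2mE)/ℏ = 5.005 on the left and k₂ = √(2m(E − U₀))/ℏ = 3.835 on the right.
Matching ψ and ψ′ at x = 0 gives r = (k₁ − k₂)/(k₁ + k₂), so R = r² = 0.01752 and T = 1 − R = 0.9825.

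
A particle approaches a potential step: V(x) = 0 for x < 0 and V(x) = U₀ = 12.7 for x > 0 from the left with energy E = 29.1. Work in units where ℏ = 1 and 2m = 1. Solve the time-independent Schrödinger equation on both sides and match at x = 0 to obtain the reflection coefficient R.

The wavenumbers are k₁ = √(2mE)/ℏ = 5.394 on the left and k₂ = √(2m(E − U₀))/ℏ = 4.050 on the right.
Matching ψ and ψ′ at x = 0 gives r = (k₁ − k₂)/(k₁ + k₂), so R = r² = 0.02027 and T = 1 − R = 0.9797.

R = 0.0203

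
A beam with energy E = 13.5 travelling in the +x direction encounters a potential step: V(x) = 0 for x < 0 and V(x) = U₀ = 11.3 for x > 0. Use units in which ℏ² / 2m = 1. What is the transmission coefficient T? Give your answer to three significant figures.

T = 0.820

The wavenumbers are k₁ = √(2mE)/ℏ = 3.674 on the left and k₂ = √(2m(E − U₀))/ℏ = 1.483 on the right.
Continuity of ψ and ψ′ at the step yields the reflection amplitude r = (k₁ − k₂)/(k₁ + k₂) = 0.4248; thus R = |r|² = 0.1805, T = 0.8195.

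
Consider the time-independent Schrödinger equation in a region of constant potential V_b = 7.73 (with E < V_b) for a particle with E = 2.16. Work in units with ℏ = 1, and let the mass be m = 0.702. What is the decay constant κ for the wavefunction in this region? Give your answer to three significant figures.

κ = 2.80

Since E < V_b the TISE in this region is ψ'' = κ²ψ with κ = √(2m(V_b − E))/ℏ.
κ = √(2 × 0.702 × 5.57) = 2.796.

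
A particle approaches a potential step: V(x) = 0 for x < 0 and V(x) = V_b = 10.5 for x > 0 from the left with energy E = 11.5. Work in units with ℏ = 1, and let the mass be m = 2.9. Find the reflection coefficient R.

On each side the TISE gives plane waves with k = √(2m(E − V))/ℏ: k₁ = √(2·2.9·11.5) = 8.167, k₂ = √(2·2.9·1) = 2.408.
Matching ψ and ψ′ at x = 0 gives r = (k₁ − k₂)/(k₁ + k₂), so R = r² = 0.2965 and T = 1 − R = 0.7035.

R = 0.297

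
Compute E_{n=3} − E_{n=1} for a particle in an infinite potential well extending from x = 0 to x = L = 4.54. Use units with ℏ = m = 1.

ΔE = 1.92

E_n = n²π²ℏ²/(2mL²), so ΔE = (3² − 1²) π²ℏ²/(2mL²).
ΔE = 8 × π² / (2 × 1 × 4.54²) = 1.915.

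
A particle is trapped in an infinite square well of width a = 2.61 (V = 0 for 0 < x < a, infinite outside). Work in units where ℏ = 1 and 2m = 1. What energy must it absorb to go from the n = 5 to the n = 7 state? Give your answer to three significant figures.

ΔE = 34.8

E_n = n²π²ℏ²/(2ma²), so ΔE = (7² − 5²) π²ℏ²/(2ma²).
ΔE = 24 × π² / (2 × 0.5 × 2.61²) = 34.77.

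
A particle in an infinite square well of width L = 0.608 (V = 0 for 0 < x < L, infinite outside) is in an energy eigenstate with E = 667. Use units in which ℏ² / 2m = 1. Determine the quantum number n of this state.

n = 5

From E_n = n²π²ℏ²/(2mL²) invert to n = √(2mL²E)/(πℏ).
n = (0.608/π) × √(2 × 0.5 × 667) = 4.998 → n = 5.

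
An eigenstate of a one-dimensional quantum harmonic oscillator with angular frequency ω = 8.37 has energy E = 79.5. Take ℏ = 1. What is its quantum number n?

Invert E_n = (n + ½)ℏω: n = E/ℏω − ½ = 8.998, so n = 9.

n = 9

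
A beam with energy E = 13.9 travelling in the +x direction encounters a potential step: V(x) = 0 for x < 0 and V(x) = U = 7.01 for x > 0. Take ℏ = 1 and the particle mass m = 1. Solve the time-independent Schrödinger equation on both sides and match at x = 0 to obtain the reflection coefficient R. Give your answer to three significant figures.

The wavenumbers are k₁ = √(2mE)/ℏ = 5.273 on the left and k₂ = √(2m(E − U))/ℏ = 3.712 on the right.
Continuity of ψ and ψ′ at the step yields the reflection amplitude r = (k₁ − k₂)/(k₁ + k₂) = 0.1737; thus R = |r|² = 0.03016, T = 0.9698.

R = 0.0302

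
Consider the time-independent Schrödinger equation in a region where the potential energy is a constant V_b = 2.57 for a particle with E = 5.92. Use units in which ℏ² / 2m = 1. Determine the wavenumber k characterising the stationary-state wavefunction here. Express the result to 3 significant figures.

With E > V_b the solution is oscillatory, ψ ∝ e^{±ikx} with k = √(2m(E − V_b))/ℏ.
k = √(2 × 0.5 × 3.35) = 1.830.

k = 1.83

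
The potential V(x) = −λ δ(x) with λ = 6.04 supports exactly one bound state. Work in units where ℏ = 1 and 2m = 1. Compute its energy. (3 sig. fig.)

E = -9.12

For x ≠ 0 the bound state is ψ ∝ e^{−κ|x|}; integrating the TISE across the delta gives the cusp condition 2κ = 2mλ/ℏ², so κ = 3.020.
Then E = −ℏ²κ²/(2m) = −mλ²/(2ℏ²) = -9.120.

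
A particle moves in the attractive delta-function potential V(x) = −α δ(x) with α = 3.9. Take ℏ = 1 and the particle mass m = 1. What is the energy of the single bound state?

E = -7.61

For x ≠ 0 the bound state is ψ ∝ e^{−κ|x|}; integrating the TISE across the delta gives the cusp condition 2κ = 2mα/ℏ², so κ = 3.900.
Then E = −ℏ²κ²/(2m) = −mα²/(2ℏ²) = -7.605.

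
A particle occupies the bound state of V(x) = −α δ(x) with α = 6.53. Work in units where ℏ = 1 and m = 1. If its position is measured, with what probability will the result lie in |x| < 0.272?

The normalised bound state is ψ = √κ e^{−κ|x|} with κ = mα/ℏ² = 6.530.
P(|x| < d) = ∫_{−d}^{d} κ e^{−2κ|x|} dx = 1 − e^{−2κd} = 1 − e^{−3.552} = 0.9713.

P = 0.971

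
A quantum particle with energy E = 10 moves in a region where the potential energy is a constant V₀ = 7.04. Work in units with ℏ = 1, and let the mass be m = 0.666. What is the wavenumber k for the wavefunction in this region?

With E > V₀ the solution is oscillatory, ψ ∝ e^{±ikx} with k = √(2m(E − V₀))/ℏ.
k = √(2 × 0.666 × 2.96) = 1.986.

k = 1.99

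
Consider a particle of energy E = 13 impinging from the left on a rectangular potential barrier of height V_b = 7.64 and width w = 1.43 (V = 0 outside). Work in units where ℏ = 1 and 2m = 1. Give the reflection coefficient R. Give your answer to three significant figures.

E > V_b: inside the barrier k₂ = √(2m(E − V_b))/ℏ = 2.315, k₂w = 3.311.
Matching at both interfaces gives T⁻¹ = 1 + V_b² sin²(k₂w) / [4E(E − V_b)] = 1.006, hence T = 0.994.
R = 1 − T = 0.00590.

R = 0.00590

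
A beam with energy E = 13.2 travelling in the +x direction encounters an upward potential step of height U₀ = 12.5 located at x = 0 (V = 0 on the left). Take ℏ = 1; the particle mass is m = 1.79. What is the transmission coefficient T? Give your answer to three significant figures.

The wavenumbers are k₁ = √(2mE)/ℏ = 6.874 on the left and k₂ = √(2m(E − U₀))/ℏ = 1.583 on the right.
Continuity of ψ and ψ′ at the step yields the reflection amplitude r = (k₁ − k₂)/(k₁ + k₂) = 0.6256; thus R = |r|² = 0.3914, T = 0.6086.

T = 0.609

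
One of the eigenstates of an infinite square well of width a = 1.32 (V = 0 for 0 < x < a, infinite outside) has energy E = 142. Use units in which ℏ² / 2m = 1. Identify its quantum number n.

From E_n = n²π²ℏ²/(2ma²) invert to n = √(2ma²E)/(πℏ).
n = (1.32/π) × √(2 × 0.5 × 142) = 5.007 → n = 5.

n = 5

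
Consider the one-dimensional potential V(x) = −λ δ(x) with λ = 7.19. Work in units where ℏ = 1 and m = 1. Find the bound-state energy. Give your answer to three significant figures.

E = -25.8

The bound state is ψ(x) = √κ e^{−κ|x|}. The derivative jump ψ'(0⁺) − ψ'(0⁻) = −(2mλ/ℏ²)ψ(0) fixes κ = mλ/ℏ² = 7.190.
Then E = −ℏ²κ²/(2m) = −mλ²/(2ℏ²) = -25.85.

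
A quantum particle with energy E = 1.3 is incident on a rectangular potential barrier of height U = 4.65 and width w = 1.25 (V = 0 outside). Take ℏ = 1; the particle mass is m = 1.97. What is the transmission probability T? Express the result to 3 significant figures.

T = 0.000366

Since E < U the interior solution is evanescent with decay constant κ = √(2m(U − E))/ℏ = 3.633.
κw = 4.541, sinh(κw) = 46.90.
The exact tunnelling result is T⁻¹ = 1 + U² sinh²(κw) / [4E(U − E)] = 2731, so T = 0.000366.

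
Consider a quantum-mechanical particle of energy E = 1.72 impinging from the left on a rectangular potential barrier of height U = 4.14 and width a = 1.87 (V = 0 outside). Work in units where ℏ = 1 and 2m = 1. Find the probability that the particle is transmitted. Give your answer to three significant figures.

E < U: inside the barrier ψ ∝ e^{±κx} with κ = √(2m(U − E))/ℏ = 1.556.
κa = 2.909, sinh(κa) = 9.142.
The exact tunnelling result is T⁻¹ = 1 + U² sinh²(κa) / [4E(U − E)] = 87.04, so T = 0.0115.

T = 0.0115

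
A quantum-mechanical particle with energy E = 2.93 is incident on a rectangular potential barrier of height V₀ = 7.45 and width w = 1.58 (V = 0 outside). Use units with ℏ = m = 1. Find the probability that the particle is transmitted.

E < V₀: inside the barrier ψ ∝ e^{±κx} with κ = √(2m(V₀ − E))/ℏ = 3.007.
κw = 4.751, sinh(κw) = 57.82.
The exact tunnelling result is T⁻¹ = 1 + V₀² sinh²(κw) / [4E(V₀ − E)] = 3503, so T = 0.000285.

T = 0.000285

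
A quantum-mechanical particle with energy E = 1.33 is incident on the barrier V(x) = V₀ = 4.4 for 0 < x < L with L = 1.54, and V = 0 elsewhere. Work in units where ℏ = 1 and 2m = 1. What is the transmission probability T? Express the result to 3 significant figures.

Since E < V₀ the interior solution is evanescent with decay constant κ = √(2m(V₀ − E))/ℏ = 1.752.
κL = 2.698, sinh(κL) = 7.394.
Matching ψ, ψ′ at both faces gives T = [1 + V₀² sinh²(κL) / (4E(V₀ − E))]⁻¹ = 1/65.80 = 0.0152.

T = 0.0152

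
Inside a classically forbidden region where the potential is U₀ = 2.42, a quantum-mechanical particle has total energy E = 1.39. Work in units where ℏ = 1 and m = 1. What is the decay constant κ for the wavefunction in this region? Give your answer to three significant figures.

Since E < U₀ the TISE in this region is ψ'' = κ²ψ with κ = √(2m(U₀ − E))/ℏ.
κ = √(2 × 1 × 1.03) = 1.435.

κ = 1.44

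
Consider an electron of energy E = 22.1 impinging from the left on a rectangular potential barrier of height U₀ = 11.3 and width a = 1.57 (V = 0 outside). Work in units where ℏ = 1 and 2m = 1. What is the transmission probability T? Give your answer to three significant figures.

T = 0.902

Above the barrier the interior wavenumber is k₂ = √(2m(E − U₀))/ℏ = 3.286, giving phase k₂a = 5.160.
T = [1 + U₀² sin²(k₂a) / (4E(E − U₀))]⁻¹ = 1/1.109 = 0.902.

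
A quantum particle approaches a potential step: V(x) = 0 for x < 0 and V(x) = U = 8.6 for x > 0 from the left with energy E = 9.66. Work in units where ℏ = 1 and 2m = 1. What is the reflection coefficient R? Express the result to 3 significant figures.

R = 0.252

On each side the TISE gives plane waves with k = √(2m(E − V))/ℏ: k₁ = √(2·½·9.66) = 3.108, k₂ = √(2·½·1.06) = 1.030.
Matching ψ and ψ′ at x = 0 gives r = (k₁ − k₂)/(k₁ + k₂), so R = r² = 0.2523 and T = 1 − R = 0.7477.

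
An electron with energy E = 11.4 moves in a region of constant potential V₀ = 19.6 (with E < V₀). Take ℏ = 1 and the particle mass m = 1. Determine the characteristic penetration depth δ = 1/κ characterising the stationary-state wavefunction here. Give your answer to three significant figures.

Since E < V₀ the TISE in this region is ψ'' = κ²ψ with κ = √(2m(V₀ − E))/ℏ.
κ = √(2 × 1 × 8.2) = 4.050. The penetration depth is δ = 1/κ = 0.247.

δ = 0.247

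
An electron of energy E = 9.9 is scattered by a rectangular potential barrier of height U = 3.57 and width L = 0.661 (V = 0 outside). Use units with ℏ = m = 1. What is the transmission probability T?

T = 0.975

E > U: inside the barrier k₂ = √(2m(E − U))/ℏ = 3.558, k₂L = 2.352.
Matching at both interfaces gives T⁻¹ = 1 + U² sin²(k₂L) / [4E(E − U)] = 1.026, hence T = 0.975.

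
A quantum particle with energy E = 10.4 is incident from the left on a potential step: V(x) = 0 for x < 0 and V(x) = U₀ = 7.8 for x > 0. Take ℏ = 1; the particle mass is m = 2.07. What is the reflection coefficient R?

The wavenumbers are k₁ = √(2mE)/ℏ = 6.562 on the left and k₂ = √(2m(E − U₀))/ℏ = 3.281 on the right.
Matching ψ and ψ′ at x = 0 gives r = (k₁ − k₂)/(k₁ + k₂), so R = r² = 0.1111 and T = 1 − R = 0.8889.

R = 0.111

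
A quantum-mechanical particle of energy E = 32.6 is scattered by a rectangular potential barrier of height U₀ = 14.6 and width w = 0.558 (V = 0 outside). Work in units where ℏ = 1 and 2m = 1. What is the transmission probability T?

T = 0.957

Above the barrier the interior wavenumber is k₂ = √(2m(E − U₀))/ℏ = 4.243, giving phase k₂w = 2.367.
T = [1 + U₀² sin²(k₂w) / (4E(E − U₀))]⁻¹ = 1/1.044 = 0.957.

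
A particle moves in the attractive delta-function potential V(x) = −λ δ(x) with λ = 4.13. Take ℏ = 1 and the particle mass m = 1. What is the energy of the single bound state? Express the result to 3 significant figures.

E = -8.53

The bound state is ψ(x) = √κ e^{−κ|x|}. The derivative jump ψ'(0⁺) − ψ'(0⁻) = −(2mλ/ℏ²)ψ(0) fixes κ = mλ/ℏ² = 4.130.
Then E = −ℏ²κ²/(2m) = −mλ²/(2ℏ²) = -8.528.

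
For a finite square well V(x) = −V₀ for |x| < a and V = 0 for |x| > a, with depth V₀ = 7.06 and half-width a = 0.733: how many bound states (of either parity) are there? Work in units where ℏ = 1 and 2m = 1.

N = 2

The dimensionless depth is z₀ = a√(2mV₀)/ℏ = 0.733 × √(7.060) = 1.948.
The even/odd transcendental equations gain one root per π/2 in z₀, giving N = 1 + ⌊2z₀/π⌋ = 1 + ⌊1.240⌋ = 2.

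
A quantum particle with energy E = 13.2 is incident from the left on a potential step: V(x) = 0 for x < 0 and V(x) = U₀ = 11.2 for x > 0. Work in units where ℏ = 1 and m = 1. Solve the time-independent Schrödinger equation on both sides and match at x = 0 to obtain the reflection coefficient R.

The wavenumbers are k₁ = √(2mE)/ℏ = 5.138 on the left and k₂ = √(2m(E − U₀))/ℏ = 2.000 on the right.
Matching ψ and ψ′ at x = 0 gives r = (k₁ − k₂)/(k₁ + k₂), so R = r² = 0.1933 and T = 1 − R = 0.8067.

R = 0.193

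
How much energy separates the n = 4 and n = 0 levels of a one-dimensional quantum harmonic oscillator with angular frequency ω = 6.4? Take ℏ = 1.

ΔE = 25.6

E_n = ℏω(n + ½), so ΔE = (4 − 0) ℏω = 4 × 6.4 = 25.60.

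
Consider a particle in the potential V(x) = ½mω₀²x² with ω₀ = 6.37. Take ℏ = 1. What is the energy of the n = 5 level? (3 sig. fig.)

The oscillator eigenvalues are E_n = ℏω₀(n + ½), so E_5 = 6.37 × 5.5 = 35.04.

E = 35.0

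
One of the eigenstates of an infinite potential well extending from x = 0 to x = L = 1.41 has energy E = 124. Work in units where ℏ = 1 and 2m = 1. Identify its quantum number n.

n = 5

From E_n = n²π²ℏ²/(2mL²) invert to n = √(2mL²E)/(πℏ).
n = (1.41/π) × √(2 × 0.5 × 124) = 4.998 → n = 5.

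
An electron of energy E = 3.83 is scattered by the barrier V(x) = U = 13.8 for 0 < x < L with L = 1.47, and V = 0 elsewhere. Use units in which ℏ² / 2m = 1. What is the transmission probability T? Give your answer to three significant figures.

T = 0.000298

Since E < U the interior solution is evanescent with decay constant κ = √(2m(U − E))/ℏ = 3.158.
κL = 4.642, sinh(κL) = 51.85.
The exact tunnelling result is T⁻¹ = 1 + U² sinh²(κL) / [4E(U − E)] = 3353, so T = 0.000298.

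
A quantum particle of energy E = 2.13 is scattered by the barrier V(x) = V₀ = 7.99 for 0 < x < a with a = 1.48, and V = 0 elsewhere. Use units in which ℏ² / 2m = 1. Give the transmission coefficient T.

T = 0.00242

Since E < V₀ the interior solution is evanescent with decay constant κ = √(2m(V₀ − E))/ℏ = 2.421.
κa = 3.583, sinh(κa) = 17.97.
Matching ψ, ψ′ at both faces gives T = [1 + V₀² sinh²(κa) / (4E(V₀ − E))]⁻¹ = 1/414.0 = 0.00242.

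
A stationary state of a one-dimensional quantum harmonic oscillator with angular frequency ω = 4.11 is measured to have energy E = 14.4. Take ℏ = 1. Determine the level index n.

n = 3

E_n = ℏω(n + ½) ⇒ n = E/(ℏω) − ½ = 14.4/4.11 − 0.5 = 3.004 → n = 3.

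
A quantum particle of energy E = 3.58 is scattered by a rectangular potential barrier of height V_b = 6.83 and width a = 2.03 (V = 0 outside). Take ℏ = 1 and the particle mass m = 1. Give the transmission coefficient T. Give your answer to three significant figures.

T = 0.000128

E < V_b: inside the barrier ψ ∝ e^{±κx} with κ = √(2m(V_b − E))/ℏ = 2.550.
κa = 5.176, sinh(κa) = 88.44.
Matching ψ, ψ′ at both faces gives T = [1 + V_b² sinh²(κa) / (4E(V_b − E))]⁻¹ = 1/7841 = 0.000128.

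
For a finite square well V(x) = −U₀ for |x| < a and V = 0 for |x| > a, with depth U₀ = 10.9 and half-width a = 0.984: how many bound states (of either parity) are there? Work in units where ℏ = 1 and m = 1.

N = 3

Define the well-strength parameter z₀ = (a/ℏ)√(2mU₀) = 0.984 × √(2·1·10.9) = 4.594.
The even/odd transcendental equations gain one root per π/2 in z₀, giving N = 1 + ⌊2z₀/π⌋ = 1 + ⌊2.925⌋ = 3.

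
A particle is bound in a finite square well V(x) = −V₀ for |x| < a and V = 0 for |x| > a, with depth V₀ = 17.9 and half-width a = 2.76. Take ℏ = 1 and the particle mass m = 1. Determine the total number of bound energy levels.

N = 11

Define the well-strength parameter z₀ = (a/ℏ)√(2mV₀) = 2.76 × √(2·1·17.9) = 16.51.
The even/odd transcendental equations gain one root per π/2 in z₀, giving N = 1 + ⌊2z₀/π⌋ = 1 + ⌊10.51⌋ = 11.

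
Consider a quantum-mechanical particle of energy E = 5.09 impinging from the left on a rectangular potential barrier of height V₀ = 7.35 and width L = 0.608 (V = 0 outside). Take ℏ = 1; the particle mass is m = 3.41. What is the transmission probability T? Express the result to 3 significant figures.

T = 0.0284

E < V₀: inside the barrier ψ ∝ e^{±κx} with κ = √(2m(V₀ − E))/ℏ = 3.926.
κL = 2.387, sinh(κL) = 5.394.
Matching ψ, ψ′ at both faces gives T = [1 + V₀² sinh²(κL) / (4E(V₀ − E))]⁻¹ = 1/35.16 = 0.0284.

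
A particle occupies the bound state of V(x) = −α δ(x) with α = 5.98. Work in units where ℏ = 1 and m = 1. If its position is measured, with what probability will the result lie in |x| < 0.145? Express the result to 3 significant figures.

P = 0.823

The normalised bound state is ψ = √κ e^{−κ|x|} with κ = mα/ℏ² = 5.980.
P(|x| < d) = ∫_{−d}^{d} κ e^{−2κ|x|} dx = 1 − e^{−2κd} = 1 − e^{−1.734} = 0.8235.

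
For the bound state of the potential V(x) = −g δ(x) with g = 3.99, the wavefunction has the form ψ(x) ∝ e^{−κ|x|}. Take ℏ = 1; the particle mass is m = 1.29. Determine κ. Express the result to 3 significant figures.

κ = 5.15

Integrate −(ℏ²/2m)ψ'' − gδ(x)ψ = Eψ from −ε to +ε: the ψ'' term gives ψ'(0⁺) − ψ'(0⁻) and the δ term gives −(2mg/ℏ²)ψ(0).
With ψ ∝ e^{−κ|x|} this yields −2κ = −2mg/ℏ², so κ = mg/ℏ² = 5.147.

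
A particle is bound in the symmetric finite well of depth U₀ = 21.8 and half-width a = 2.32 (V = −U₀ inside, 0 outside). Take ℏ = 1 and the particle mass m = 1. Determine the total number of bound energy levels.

Define the well-strength parameter z₀ = (a/ℏ)√(2mU₀) = 2.32 × √(2·1·21.8) = 15.32.
A new bound state (alternating even/odd) appears each time z₀ passes a multiple of π/2, so N = ⌊2z₀/π⌋ + 1 = ⌊9.752⌋ + 1 = 10.

N = 10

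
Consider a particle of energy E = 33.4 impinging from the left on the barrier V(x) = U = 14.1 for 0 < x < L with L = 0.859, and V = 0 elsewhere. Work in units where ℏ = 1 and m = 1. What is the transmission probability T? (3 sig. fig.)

Above the barrier the interior wavenumber is k₂ = √(2m(E − U))/ℏ = 6.213, giving phase k₂L = 5.337.
T = [1 + U² sin²(k₂L) / (4E(E − U))]⁻¹ = 1/1.051 = 0.952.

T = 0.952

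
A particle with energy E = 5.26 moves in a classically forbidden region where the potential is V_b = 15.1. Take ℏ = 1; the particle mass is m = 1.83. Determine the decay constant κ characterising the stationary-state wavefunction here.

κ = 6.00

Since E < V_b the TISE in this region is ψ'' = κ²ψ with κ = √(2m(V_b − E))/ℏ.
κ = √(2 × 1.83 × 9.84) = 6.001.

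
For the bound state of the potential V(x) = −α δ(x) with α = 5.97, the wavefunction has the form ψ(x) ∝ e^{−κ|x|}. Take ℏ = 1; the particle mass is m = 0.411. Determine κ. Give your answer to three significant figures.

Integrate −(ℏ²/2m)ψ'' − αδ(x)ψ = Eψ from −ε to +ε: the ψ'' term gives ψ'(0⁺) − ψ'(0⁻) and the δ term gives −(2mα/ℏ²)ψ(0).
With ψ ∝ e^{−κ|x|} this yields −2κ = −2mα/ℏ², so κ = mα/ℏ² = 2.454.

κ = 2.45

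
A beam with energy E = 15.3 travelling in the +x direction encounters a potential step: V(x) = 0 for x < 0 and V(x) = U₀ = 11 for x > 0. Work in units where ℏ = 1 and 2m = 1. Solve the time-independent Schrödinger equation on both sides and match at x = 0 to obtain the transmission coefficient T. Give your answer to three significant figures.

T = 0.906

The wavenumbers are k₁ = √(2mE)/ℏ = 3.912 on the left and k₂ = √(2m(E − U₀))/ℏ = 2.074 on the right.
Continuity of ψ and ψ′ at the step yields the reflection amplitude r = (k₁ − k₂)/(k₁ + k₂) = 0.3071; thus R = |r|² = 0.09429, T = 0.9057.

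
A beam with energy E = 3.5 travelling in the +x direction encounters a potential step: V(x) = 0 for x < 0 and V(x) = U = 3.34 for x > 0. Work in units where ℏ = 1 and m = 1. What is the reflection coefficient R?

R = 0.420

On each side the TISE gives plane waves with k = √(2m(E − V))/ℏ: k₁ = √(2·1·3.5) = 2.646, k₂ = √(2·1·0.16) = 0.5657.
Matching ψ and ψ′ at x = 0 gives r = (k₁ − k₂)/(k₁ + k₂), so R = r² = 0.4195 and T = 1 − R = 0.5805.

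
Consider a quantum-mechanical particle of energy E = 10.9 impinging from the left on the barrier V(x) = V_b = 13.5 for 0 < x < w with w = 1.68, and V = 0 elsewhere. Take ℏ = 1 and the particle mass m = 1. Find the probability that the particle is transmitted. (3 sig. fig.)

Since E < V_b the interior solution is evanescent with decay constant κ = √(2m(V_b − E))/ℏ = 2.280.
κw = 3.831, sinh(κw) = 23.04.
The exact tunnelling result is T⁻¹ = 1 + V_b² sinh²(κw) / [4E(V_b − E)] = 854.7, so T = 0.00117.

T = 0.00117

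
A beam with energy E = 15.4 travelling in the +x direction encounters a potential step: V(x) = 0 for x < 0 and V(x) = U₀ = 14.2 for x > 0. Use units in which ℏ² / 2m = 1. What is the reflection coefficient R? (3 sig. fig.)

The wavenumbers are k₁ = √(2mE)/ℏ = 3.924 on the left and k₂ = √(2m(E − U₀))/ℏ = 1.095 on the right.
Continuity of ψ and ψ′ at the step yields the reflection amplitude r = (k₁ − k₂)/(k₁ + k₂) = 0.5635; thus R = |r|² = 0.3176, T = 0.6824.

R = 0.318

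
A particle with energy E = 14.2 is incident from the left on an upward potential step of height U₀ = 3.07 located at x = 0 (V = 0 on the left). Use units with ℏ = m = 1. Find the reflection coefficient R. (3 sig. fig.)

The wavenumbers are k₁ = √(2mE)/ℏ = 5.329 on the left and k₂ = √(2m(E − U₀))/ℏ = 4.718 on the right.
Matching ψ and ψ′ at x = 0 gives r = (k₁ − k₂)/(k₁ + k₂), so R = r² = 0.003700 and T = 1 − R = 0.9963.

R = 0.00370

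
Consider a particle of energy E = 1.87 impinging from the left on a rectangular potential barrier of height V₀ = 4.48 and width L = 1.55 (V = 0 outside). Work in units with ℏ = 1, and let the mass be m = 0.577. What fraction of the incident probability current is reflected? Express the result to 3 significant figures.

E < V₀: inside the barrier ψ ∝ e^{±κx} with κ = √(2m(V₀ − E))/ℏ = 1.735.
κL = 2.690, sinh(κL) = 7.332.
Matching ψ, ψ′ at both faces gives T = [1 + V₀² sinh²(κL) / (4E(V₀ − E))]⁻¹ = 1/56.27 = 0.0178.
R = 1 − T = 0.982.

R = 0.982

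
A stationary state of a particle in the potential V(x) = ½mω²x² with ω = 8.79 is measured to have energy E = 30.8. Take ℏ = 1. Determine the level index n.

Invert E_n = (n + ½)ℏω: n = E/ℏω − ½ = 3.004, so n = 3.

n = 3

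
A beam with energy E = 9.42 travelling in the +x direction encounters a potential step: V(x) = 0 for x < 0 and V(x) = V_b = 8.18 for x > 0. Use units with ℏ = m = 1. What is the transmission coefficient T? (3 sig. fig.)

T = 0.781

The wavenumbers are k₁ = √(2mE)/ℏ = 4.341 on the left and k₂ = √(2m(E − V_b))/ℏ = 1.575 on the right.
Matching ψ and ψ′ at x = 0 gives r = (k₁ − k₂)/(k₁ + k₂), so R = r² = 0.2186 and T = 1 − R = 0.7814.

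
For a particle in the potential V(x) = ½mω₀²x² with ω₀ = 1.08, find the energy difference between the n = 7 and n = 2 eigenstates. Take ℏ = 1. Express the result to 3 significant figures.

ΔE = 5.40

E_n = ℏω₀(n + ½), so ΔE = (7 − 2) ℏω₀ = 5 × 1.08 = 5.400.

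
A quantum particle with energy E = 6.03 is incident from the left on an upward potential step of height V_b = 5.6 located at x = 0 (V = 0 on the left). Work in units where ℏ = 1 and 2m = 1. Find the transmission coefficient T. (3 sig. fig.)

T = 0.665

The wavenumbers are k₁ = √(2mE)/ℏ = 2.456 on the left and k₂ = √(2m(E − V_b))/ℏ = 0.6557 on the right.
Matching ψ and ψ′ at x = 0 gives r = (k₁ − k₂)/(k₁ + k₂), so R = r² = 0.3346 and T = 1 − R = 0.6654.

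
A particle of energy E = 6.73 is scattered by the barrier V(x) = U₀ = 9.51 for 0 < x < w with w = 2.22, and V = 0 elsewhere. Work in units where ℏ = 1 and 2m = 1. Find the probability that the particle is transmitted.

Since E < U₀ the interior solution is evanescent with decay constant κ = √(2m(U₀ − E))/ℏ = 1.667.
κw = 3.701, sinh(κw) = 20.24.
Matching ψ, ψ′ at both faces gives T = [1 + U₀² sinh²(κw) / (4E(U₀ − E))]⁻¹ = 1/496.1 = 0.00202.

T = 0.00202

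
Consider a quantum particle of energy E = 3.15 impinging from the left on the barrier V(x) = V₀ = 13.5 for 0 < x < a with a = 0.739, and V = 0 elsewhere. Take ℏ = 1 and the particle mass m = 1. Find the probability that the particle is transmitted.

T = 0.00343

Since E < V₀ the interior solution is evanescent with decay constant κ = √(2m(V₀ − E))/ℏ = 4.550.
κa = 3.362, sinh(κa) = 14.41.
Matching ψ, ψ′ at both faces gives T = [1 + V₀² sinh²(κa) / (4E(V₀ − E))]⁻¹ = 1/291.2 = 0.00343.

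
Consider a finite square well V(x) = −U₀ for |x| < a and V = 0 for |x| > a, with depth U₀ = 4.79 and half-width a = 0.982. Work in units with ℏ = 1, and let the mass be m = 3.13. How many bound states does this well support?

N = 4

The dimensionless depth is z₀ = a√(2mU₀)/ℏ = 0.982 × √(29.99) = 5.377.
A new bound state (alternating even/odd) appears each time z₀ passes a multiple of π/2, so N = ⌊2z₀/π⌋ + 1 = ⌊3.423⌋ + 1 = 4.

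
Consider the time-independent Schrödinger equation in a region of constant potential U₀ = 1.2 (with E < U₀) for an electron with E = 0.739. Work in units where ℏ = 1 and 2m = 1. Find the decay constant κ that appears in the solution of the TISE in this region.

κ = 0.679

Since E < U₀ the TISE in this region is ψ'' = κ²ψ with κ = √(2m(U₀ − E))/ℏ.
κ = √(2 × 0.5 × 0.461) = 0.6790.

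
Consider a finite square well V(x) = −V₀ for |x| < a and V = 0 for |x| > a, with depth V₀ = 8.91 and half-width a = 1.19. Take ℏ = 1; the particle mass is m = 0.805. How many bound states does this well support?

N = 3

The dimensionless depth is z₀ = a√(2mV₀)/ℏ = 1.19 × √(14.35) = 4.507.
The even/odd transcendental equations gain one root per π/2 in z₀, giving N = 1 + ⌊2z₀/π⌋ = 1 + ⌊2.869⌋ = 3.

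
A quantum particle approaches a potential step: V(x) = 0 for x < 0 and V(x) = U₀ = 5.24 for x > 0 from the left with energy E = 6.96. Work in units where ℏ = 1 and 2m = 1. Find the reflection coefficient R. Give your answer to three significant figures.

On each side the TISE gives plane waves with k = √(2m(E − V))/ℏ: k₁ = √(2·½·6.96) = 2.638, k₂ = √(2·½·1.72) = 1.311.
Continuity of ψ and ψ′ at the step yields the reflection amplitude r = (k₁ − k₂)/(k₁ + k₂) = 0.3359; thus R = |r|² = 0.1128, T = 0.8872.

R = 0.113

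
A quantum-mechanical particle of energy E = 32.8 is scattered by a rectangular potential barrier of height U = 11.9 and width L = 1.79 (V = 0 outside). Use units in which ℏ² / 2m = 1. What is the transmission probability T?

E > U: inside the barrier k₂ = √(2m(E − U))/ℏ = 4.572, k₂L = 8.183.
T = [1 + U² sin²(k₂L) / (4E(E − U))]⁻¹ = 1/1.046 = 0.956.

T = 0.956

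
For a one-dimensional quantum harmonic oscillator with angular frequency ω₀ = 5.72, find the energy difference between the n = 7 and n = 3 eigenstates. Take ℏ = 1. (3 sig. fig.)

E_n = ℏω₀(n + ½), so ΔE = (7 − 3) ℏω₀ = 4 × 5.72 = 22.88.

ΔE = 22.9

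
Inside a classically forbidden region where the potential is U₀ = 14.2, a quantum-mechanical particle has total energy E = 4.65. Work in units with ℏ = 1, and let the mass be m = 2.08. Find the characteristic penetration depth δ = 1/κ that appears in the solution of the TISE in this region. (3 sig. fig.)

Since E < U₀ the TISE in this region is ψ'' = κ²ψ with κ = √(2m(U₀ − E))/ℏ.
κ = √(2 × 2.08 × 9.55) = 6.303. The penetration depth is δ = 1/κ = 0.159.

δ = 0.159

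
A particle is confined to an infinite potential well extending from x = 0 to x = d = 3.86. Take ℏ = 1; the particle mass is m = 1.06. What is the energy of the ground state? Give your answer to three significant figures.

Requiring ψ(0) = ψ(d) = 0 quantises k = nπ/d, hence E_n = ℏ²k²/2m = n²π²ℏ²/(2md²).
E_1 = 1² × π² / (2 × 1.06 × 3.86²) = 0.3125.

E = 0.312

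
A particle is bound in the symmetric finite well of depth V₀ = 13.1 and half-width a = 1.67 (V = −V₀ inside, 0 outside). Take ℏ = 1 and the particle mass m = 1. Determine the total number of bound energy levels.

The dimensionless depth is z₀ = a√(2mV₀)/ℏ = 1.67 × √(26.20) = 8.548.
A new bound state (alternating even/odd) appears each time z₀ passes a multiple of π/2, so N = ⌊2z₀/π⌋ + 1 = ⌊5.442⌋ + 1 = 6.

N = 6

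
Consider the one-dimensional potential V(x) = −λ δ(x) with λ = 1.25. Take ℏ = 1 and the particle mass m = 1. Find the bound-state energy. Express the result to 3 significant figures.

E = -0.781

For x ≠ 0 the bound state is ψ ∝ e^{−κ|x|}; integrating the TISE across the delta gives the cusp condition 2κ = 2mλ/ℏ², so κ = 1.250.
Then E = −ℏ²κ²/(2m) = −mλ²/(2ℏ²) = -0.7813.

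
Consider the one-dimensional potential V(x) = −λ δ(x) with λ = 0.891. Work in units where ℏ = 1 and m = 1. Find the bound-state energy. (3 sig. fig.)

E = -0.397

For x ≠ 0 the bound state is ψ ∝ e^{−κ|x|}; integrating the TISE across the delta gives the cusp condition 2κ = 2mλ/ℏ², so κ = 0.8910.
Then E = −ℏ²κ²/(2m) = −mλ²/(2ℏ²) = -0.3969.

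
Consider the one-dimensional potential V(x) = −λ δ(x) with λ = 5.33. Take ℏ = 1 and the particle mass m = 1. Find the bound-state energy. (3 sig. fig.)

E = -14.2

The bound state is ψ(x) = √κ e^{−κ|x|}. The derivative jump ψ'(0⁺) − ψ'(0⁻) = −(2mλ/ℏ²)ψ(0) fixes κ = mλ/ℏ² = 5.330.
Then E = −ℏ²κ²/(2m) = −mλ²/(2ℏ²) = -14.20.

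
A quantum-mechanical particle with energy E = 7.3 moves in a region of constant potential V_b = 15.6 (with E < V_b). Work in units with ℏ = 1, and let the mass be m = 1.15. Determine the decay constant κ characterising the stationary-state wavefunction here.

Since E < V_b the TISE in this region is ψ'' = κ²ψ with κ = √(2m(V_b − E))/ℏ.
κ = √(2 × 1.15 × 8.3) = 4.369.

κ = 4.37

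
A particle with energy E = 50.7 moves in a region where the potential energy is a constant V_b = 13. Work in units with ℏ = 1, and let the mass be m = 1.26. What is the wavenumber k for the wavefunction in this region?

k = 9.75

With E > V_b the solution is oscillatory, ψ ∝ e^{±ikx} with k = √(2m(E − V_b))/ℏ.
k = √(2 × 1.26 × 37.7) = 9.747.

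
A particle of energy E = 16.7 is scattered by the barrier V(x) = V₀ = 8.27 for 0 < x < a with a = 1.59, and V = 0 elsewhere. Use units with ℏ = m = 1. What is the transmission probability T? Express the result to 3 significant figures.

T = 0.993

Above the barrier the interior wavenumber is k₂ = √(2m(E − V₀))/ℏ = 4.106, giving phase k₂a = 6.529.
T = [1 + V₀² sin²(k₂a) / (4E(E − V₀))]⁻¹ = 1/1.007 = 0.993.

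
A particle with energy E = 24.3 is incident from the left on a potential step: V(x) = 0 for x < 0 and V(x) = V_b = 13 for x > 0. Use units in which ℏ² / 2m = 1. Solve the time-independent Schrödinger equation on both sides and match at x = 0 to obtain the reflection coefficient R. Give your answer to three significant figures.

R = 0.0358

The wavenumbers are k₁ = √(2mE)/ℏ = 4.930 on the left and k₂ = √(2m(E − V_b))/ℏ = 3.362 on the right.
Matching ψ and ψ′ at x = 0 gives r = (k₁ − k₂)/(k₁ + k₂), so R = r² = 0.03576 and T = 1 − R = 0.9642.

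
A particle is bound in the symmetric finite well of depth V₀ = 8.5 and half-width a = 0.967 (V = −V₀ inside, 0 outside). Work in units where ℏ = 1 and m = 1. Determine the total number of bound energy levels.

N = 3

The dimensionless depth is z₀ = a√(2mV₀)/ℏ = 0.967 × √(17.00) = 3.987.
A new bound state (alternating even/odd) appears each time z₀ passes a multiple of π/2, so N = ⌊2z₀/π⌋ + 1 = ⌊2.538⌋ + 1 = 3.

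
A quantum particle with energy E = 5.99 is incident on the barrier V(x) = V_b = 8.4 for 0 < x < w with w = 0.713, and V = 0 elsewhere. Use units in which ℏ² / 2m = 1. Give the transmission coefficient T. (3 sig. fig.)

E < V_b: inside the barrier ψ ∝ e^{±κx} with κ = √(2m(V_b − E))/ℏ = 1.552.
κw = 1.107, sinh(κw) = 1.347.
Matching ψ, ψ′ at both faces gives T = [1 + V_b² sinh²(κw) / (4E(V_b − E))]⁻¹ = 1/3.218 = 0.311.

T = 0.311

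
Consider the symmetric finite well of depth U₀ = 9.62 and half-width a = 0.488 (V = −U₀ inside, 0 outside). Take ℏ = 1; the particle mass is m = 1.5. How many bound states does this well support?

N = 2

Define the well-strength parameter z₀ = (a/ℏ)√(2mU₀) = 0.488 × √(2·1.5·9.62) = 2.622.
A new bound state (alternating even/odd) appears each time z₀ passes a multiple of π/2, so N = ⌊2z₀/π⌋ + 1 = ⌊1.669⌋ + 1 = 2.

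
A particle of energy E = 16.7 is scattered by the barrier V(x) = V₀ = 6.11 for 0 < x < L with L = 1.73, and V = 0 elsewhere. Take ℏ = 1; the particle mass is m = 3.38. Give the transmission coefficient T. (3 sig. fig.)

T = 0.961

Above the barrier the interior wavenumber is k₂ = √(2m(E − V₀))/ℏ = 8.461, giving phase k₂L = 14.64.
T = [1 + V₀² sin²(k₂L) / (4E(E − V₀))]⁻¹ = 1/1.041 = 0.961.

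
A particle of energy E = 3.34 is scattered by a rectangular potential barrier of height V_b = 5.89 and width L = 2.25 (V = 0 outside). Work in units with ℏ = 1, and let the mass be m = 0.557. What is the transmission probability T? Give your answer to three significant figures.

T = 0.00199

Since E < V_b the interior solution is evanescent with decay constant κ = √(2m(V_b − E))/ℏ = 1.685.
κL = 3.792, sinh(κL) = 22.17.
Matching ψ, ψ′ at both faces gives T = [1 + V_b² sinh²(κL) / (4E(V_b − E))]⁻¹ = 1/501.4 = 0.00199.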